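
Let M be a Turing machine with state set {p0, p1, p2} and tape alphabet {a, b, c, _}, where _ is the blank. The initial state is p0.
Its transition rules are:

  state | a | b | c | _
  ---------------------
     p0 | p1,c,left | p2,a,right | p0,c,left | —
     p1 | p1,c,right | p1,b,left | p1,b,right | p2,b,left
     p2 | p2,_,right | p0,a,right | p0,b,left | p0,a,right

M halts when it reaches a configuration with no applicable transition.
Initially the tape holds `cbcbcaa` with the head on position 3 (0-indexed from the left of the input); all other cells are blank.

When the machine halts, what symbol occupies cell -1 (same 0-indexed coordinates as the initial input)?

a

p0 | __cbc[b]caa___   read b → write a, move right, go to p2
p2 | __cbca[c]aa___   read c → write b, move left, go to p0
p0 | __cbc[a]baa___   read a → write c, move left, go to p1
p1 | __cb[c]cbaa___   read c → write b, move right, go to p1
p1 | __cbb[c]baa___   read c → write b, move right, go to p1
p1 | __cbbb[b]aa___   read b → write b, move left, go to p1
p1 | __cbb[b]baa___   read b → write b, move left, go to p1
p1 | __cb[b]bbaa___   read b → write b, move left, go to p1
p1 | __c[b]bbbaa___   read b → write b, move left, go to p1
p1 | __[c]bbbbaa___   read c → write b, move right, go to p1
p1 | __b[b]bbbaa___   read b → write b, move left, go to p1
p1 | __[b]bbbbaa___   read b → write b, move left, go to p1
p1 | _[_]bbbbbaa___   read _ → write b, move left, go to p2
p2 | [_]bbbbbbaa___   read _ → write a, move right, go to p0
p0 | a[b]bbbbbaa___   read b → write a, move right, go to p2
p2 | aa[b]bbbbaa___   read b → write a, move right, go to p0
p0 | aaa[b]bbbaa___   read b → write a, move right, go to p2
p2 | aaaa[b]bbaa___   read b → write a, move right, go to p0
p0 | aaaaa[b]baa___   read b → write a, move right, go to p2
p2 | aaaaaa[b]aa___   read b → write a, move right, go to p0
p0 | aaaaaaa[a]a___   read a → write c, move left, go to p1
p1 | aaaaaa[a]ca___   read a → write c, move right, go to p1
p1 | aaaaaac[c]a___   read c → write b, move right, go to p1
p1 | aaaaaacb[a]___   read a → write c, move right, go to p1
p1 | aaaaaacbc[_]__   read _ → write b, move left, go to p2
p2 | aaaaaacb[c]b__   read c → write b, move left, go to p0
p0 | aaaaaac[b]bb__   read b → write a, move right, go to p2
p2 | aaaaaaca[b]b__   read b → write a, move right, go to p0
p0 | aaaaaacaa[b]__   read b → write a, move right, go to p2
p2 | aaaaaacaaa[_]_   read _ → write a, move right, go to p0
p0 | aaaaaacaaaa[_]
Cell -1 holds a when M halts.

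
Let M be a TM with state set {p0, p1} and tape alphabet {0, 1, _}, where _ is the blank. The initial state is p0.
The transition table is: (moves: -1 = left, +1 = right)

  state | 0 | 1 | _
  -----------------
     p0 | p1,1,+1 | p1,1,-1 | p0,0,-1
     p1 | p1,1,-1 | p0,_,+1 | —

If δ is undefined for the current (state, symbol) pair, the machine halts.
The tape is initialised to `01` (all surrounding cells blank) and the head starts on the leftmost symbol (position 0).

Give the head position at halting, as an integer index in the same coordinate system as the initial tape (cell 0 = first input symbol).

-1

state=p0 head=0 tape=_[0]1_   (p0,0)→(p1,1,+1)
state=p1 head=1 tape=_1[1]_   (p1,1)→(p0,_,+1)
state=p0 head=2 tape=_1_[_]   (p0,_)→(p0,0,-1)
state=p0 head=1 tape=_1[_]0   (p0,_)→(p0,0,-1)
state=p0 head=0 tape=_[1]00   (p0,1)→(p1,1,-1)
state=p1 head=-1 tape=[_]100
At halt the head is at cell -1.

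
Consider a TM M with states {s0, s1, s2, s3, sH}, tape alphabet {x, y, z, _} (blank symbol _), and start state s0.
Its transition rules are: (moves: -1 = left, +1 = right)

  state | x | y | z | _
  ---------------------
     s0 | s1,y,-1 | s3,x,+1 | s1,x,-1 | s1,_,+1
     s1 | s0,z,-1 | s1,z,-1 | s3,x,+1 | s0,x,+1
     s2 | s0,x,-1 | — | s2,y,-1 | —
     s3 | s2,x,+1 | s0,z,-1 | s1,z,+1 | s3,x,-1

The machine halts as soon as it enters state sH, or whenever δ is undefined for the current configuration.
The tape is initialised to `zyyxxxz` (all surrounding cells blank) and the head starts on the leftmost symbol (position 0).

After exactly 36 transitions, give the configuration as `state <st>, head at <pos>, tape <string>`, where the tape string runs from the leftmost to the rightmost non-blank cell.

state=s0 head=0 tape=___[z]yyxxxz   (s0,z)→(s1,x,-1)
state=s1 head=-1 tape=__[_]xyyxxxz   (s1,_)→(s0,x,+1)
state=s0 head=0 tape=__x[x]yyxxxz   (s0,x)→(s1,y,-1)
state=s1 head=-1 tape=__[x]yyyxxxz   (s1,x)→(s0,z,-1)
state=s0 head=-2 tape=_[_]zyyyxxxz   (s0,_)→(s1,_,+1)
state=s1 head=-1 tape=__[z]yyyxxxz   (s1,z)→(s3,x,+1)
state=s3 head=0 tape=__x[y]yyxxxz   (s3,y)→(s0,z,-1)
state=s0 head=-1 tape=__[x]zyyxxxz   (s0,x)→(s1,y,-1)
state=s1 head=-2 tape=_[_]yzyyxxxz   (s1,_)→(s0,x,+1)
state=s0 head=-1 tape=_x[y]zyyxxxz   (s0,y)→(s3,x,+1)
state=s3 head=0 tape=_xx[z]yyxxxz   (s3,z)→(s1,z,+1)
state=s1 head=1 tape=_xxz[y]yxxxz   (s1,y)→(s1,z,-1)
state=s1 head=0 tape=_xx[z]zyxxxz   (s1,z)→(s3,x,+1)
state=s3 head=1 tape=_xxx[z]yxxxz   (s3,z)→(s1,z,+1)
state=s1 head=2 tape=_xxxz[y]xxxz   (s1,y)→(s1,z,-1)
state=s1 head=1 tape=_xxx[z]zxxxz   (s1,z)→(s3,x,+1)
state=s3 head=2 tape=_xxxx[z]xxxz   (s3,z)→(s1,z,+1)
state=s1 head=3 tape=_xxxxz[x]xxz   (s1,x)→(s0,z,-1)
state=s0 head=2 tape=_xxxx[z]zxxz   (s0,z)→(s1,x,-1)
state=s1 head=1 tape=_xxx[x]xzxxz   (s1,x)→(s0,z,-1)
state=s0 head=0 tape=_xx[x]zxzxxz   (s0,x)→(s1,y,-1)
state=s1 head=-1 tape=_x[x]yzxzxxz   (s1,x)→(s0,z,-1)
state=s0 head=-2 tape=_[x]zyzxzxxz   (s0,x)→(s1,y,-1)
state=s1 head=-3 tape=[_]yzyzxzxxz   (s1,_)→(s0,x,+1)
state=s0 head=-2 tape=x[y]zyzxzxxz   (s0,y)→(s3,x,+1)
state=s3 head=-1 tape=xx[z]yzxzxxz   (s3,z)→(s1,z,+1)
state=s1 head=0 tape=xxz[y]zxzxxz   (s1,y)→(s1,z,-1)
state=s1 head=-1 tape=xx[z]zzxzxxz   (s1,z)→(s3,x,+1)
state=s3 head=0 tape=xxx[z]zxzxxz   (s3,z)→(s1,z,+1)
state=s1 head=1 tape=xxxz[z]xzxxz   (s1,z)→(s3,x,+1)
state=s3 head=2 tape=xxxzx[x]zxxz   (s3,x)→(s2,x,+1)
state=s2 head=3 tape=xxxzxx[z]xxz   (s2,z)→(s2,y,-1)
state=s2 head=2 tape=xxxzx[x]yxxz   (s2,x)→(s0,x,-1)
state=s0 head=1 tape=xxxz[x]xyxxz   (s0,x)→(s1,y,-1)
state=s1 head=0 tape=xxx[z]yxyxxz   (s1,z)→(s3,x,+1)
state=s3 head=1 tape=xxxx[y]xyxxz   (s3,y)→(s0,z,-1)
state=s0 head=0 tape=xxx[x]zxyxxz
After 36 steps: state s0, head at 0, tape xxxxzxyxxz.

state s0, head at 0, tape xxxxzxyxxz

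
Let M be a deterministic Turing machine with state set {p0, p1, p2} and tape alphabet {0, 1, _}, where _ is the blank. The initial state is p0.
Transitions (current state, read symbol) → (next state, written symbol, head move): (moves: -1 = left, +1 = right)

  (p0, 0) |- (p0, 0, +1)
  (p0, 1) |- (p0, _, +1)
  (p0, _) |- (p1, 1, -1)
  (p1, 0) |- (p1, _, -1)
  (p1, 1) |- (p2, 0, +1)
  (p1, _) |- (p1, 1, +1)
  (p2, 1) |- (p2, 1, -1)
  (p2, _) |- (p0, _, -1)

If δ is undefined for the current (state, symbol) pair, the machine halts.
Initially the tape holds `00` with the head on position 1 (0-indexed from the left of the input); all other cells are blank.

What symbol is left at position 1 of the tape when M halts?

state=p0 head=1 tape=__0[0]__   (p0,0)→(p0,0,+1)
state=p0 head=2 tape=__00[_]_   (p0,_)→(p1,1,-1)
state=p1 head=1 tape=__0[0]1_   (p1,0)→(p1,_,-1)
state=p1 head=0 tape=__[0]_1_   (p1,0)→(p1,_,-1)
state=p1 head=-1 tape=_[_]__1_   (p1,_)→(p1,1,+1)
state=p1 head=0 tape=_1[_]_1_   (p1,_)→(p1,1,+1)
state=p1 head=1 tape=_11[_]1_   (p1,_)→(p1,1,+1)
state=p1 head=2 tape=_111[1]_   (p1,1)→(p2,0,+1)
state=p2 head=3 tape=_1110[_]   (p2,_)→(p0,_,-1)
state=p0 head=2 tape=_111[0]_   (p0,0)→(p0,0,+1)
state=p0 head=3 tape=_1110[_]   (p0,_)→(p1,1,-1)
state=p1 head=2 tape=_111[0]1   (p1,0)→(p1,_,-1)
state=p1 head=1 tape=_11[1]_1   (p1,1)→(p2,0,+1)
state=p2 head=2 tape=_110[_]1   (p2,_)→(p0,_,-1)
state=p0 head=1 tape=_11[0]_1   (p0,0)→(p0,0,+1)
state=p0 head=2 tape=_110[_]1   (p0,_)→(p1,1,-1)
state=p1 head=1 tape=_11[0]11   (p1,0)→(p1,_,-1)
state=p1 head=0 tape=_1[1]_11   (p1,1)→(p2,0,+1)
state=p2 head=1 tape=_10[_]11   (p2,_)→(p0,_,-1)
state=p0 head=0 tape=_1[0]_11   (p0,0)→(p0,0,+1)
state=p0 head=1 tape=_10[_]11   (p0,_)→(p1,1,-1)
state=p1 head=0 tape=_1[0]111   (p1,0)→(p1,_,-1)
state=p1 head=-1 tape=_[1]_111   (p1,1)→(p2,0,+1)
state=p2 head=0 tape=_0[_]111   (p2,_)→(p0,_,-1)
state=p0 head=-1 tape=_[0]_111   (p0,0)→(p0,0,+1)
state=p0 head=0 tape=_0[_]111   (p0,_)→(p1,1,-1)
state=p1 head=-1 tape=_[0]1111   (p1,0)→(p1,_,-1)
state=p1 head=-2 tape=[_]_1111   (p1,_)→(p1,1,+1)
state=p1 head=-1 tape=1[_]1111   (p1,_)→(p1,1,+1)
state=p1 head=0 tape=11[1]111   (p1,1)→(p2,0,+1)
state=p2 head=1 tape=110[1]11   (p2,1)→(p2,1,-1)
state=p2 head=0 tape=11[0]111
Cell 1 holds 1 when M halts.

1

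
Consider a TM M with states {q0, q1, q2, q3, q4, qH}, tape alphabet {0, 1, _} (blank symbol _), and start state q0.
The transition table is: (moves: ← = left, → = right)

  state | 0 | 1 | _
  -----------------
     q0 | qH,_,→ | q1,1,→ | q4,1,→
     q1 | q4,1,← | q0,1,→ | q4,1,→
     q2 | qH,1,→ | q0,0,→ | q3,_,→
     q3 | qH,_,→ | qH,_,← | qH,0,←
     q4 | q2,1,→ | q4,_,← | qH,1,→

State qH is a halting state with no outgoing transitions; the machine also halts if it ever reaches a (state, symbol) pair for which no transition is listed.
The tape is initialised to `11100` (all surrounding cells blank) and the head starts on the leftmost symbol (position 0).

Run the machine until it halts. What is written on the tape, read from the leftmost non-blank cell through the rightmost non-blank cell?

q0 | _[1]1100   read 1 → write 1, move →, go to q1
q1 | _1[1]100   read 1 → write 1, move →, go to q0
q0 | _11[1]00   read 1 → write 1, move →, go to q1
q1 | _111[0]0   read 0 → write 1, move ←, go to q4
q4 | _11[1]10   read 1 → write _, move ←, go to q4
q4 | _1[1]_10   read 1 → write _, move ←, go to q4
q4 | _[1]__10   read 1 → write _, move ←, go to q4
q4 | [_]___10   read _ → write 1, move →, go to qH
qH | 1[_]__10
The non-blank tape span at halt is 1___10.

1___10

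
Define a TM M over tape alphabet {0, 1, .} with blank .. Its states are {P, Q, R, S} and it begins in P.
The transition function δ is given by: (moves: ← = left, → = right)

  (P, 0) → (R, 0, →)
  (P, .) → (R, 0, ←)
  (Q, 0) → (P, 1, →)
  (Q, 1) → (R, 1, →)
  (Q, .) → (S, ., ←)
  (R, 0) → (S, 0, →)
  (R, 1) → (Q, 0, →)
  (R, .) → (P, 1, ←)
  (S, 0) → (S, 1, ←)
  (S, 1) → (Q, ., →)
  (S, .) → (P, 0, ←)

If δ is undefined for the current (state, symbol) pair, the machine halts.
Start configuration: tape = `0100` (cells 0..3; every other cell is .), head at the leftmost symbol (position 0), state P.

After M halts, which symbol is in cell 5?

P | [0]100..   read 0 → write 0, move →, go to R
R | 0[1]00..   read 1 → write 0, move →, go to Q
Q | 00[0]0..   read 0 → write 1, move →, go to P
P | 001[0]..   read 0 → write 0, move →, go to R
R | 0010[.].   read . → write 1, move ←, go to P
P | 001[0]1.   read 0 → write 0, move →, go to R
R | 0010[1].   read 1 → write 0, move →, go to Q
Q | 00100[.]   read . → write ., move ←, go to S
S | 0010[0].   read 0 → write 1, move ←, go to S
S | 001[0]1.   read 0 → write 1, move ←, go to S
S | 00[1]11.   read 1 → write ., move →, go to Q
Q | 00.[1]1.   read 1 → write 1, move →, go to R
R | 00.1[1].   read 1 → write 0, move →, go to Q
Q | 00.10[.]   read . → write ., move ←, go to S
S | 00.1[0].   read 0 → write 1, move ←, go to S
S | 00.[1]1.   read 1 → write ., move →, go to Q
Q | 00..[1].   read 1 → write 1, move →, go to R
R | 00..1[.]   read . → write 1, move ←, go to P
P | 00..[1]1
Cell 5 holds 1 when M halts.

1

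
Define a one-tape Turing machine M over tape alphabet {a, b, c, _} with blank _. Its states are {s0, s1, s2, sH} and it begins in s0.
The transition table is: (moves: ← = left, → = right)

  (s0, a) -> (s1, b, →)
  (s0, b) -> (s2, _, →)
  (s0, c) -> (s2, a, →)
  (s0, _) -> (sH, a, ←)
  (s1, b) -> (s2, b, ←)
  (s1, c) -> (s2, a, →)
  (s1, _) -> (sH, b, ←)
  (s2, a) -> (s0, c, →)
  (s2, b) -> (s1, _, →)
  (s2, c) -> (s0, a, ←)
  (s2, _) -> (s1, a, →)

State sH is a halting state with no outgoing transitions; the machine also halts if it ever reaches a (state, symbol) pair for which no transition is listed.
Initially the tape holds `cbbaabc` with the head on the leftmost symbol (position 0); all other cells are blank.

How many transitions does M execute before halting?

18

s0 | [c]bbaabc   read c → write a, move →, go to s2
s2 | a[b]baabc   read b → write _, move →, go to s1
s1 | a_[b]aabc   read b → write b, move ←, go to s2
s2 | a[_]baabc   read _ → write a, move →, go to s1
s1 | aa[b]aabc   read b → write b, move ←, go to s2
s2 | a[a]baabc   read a → write c, move →, go to s0
s0 | ac[b]aabc   read b → write _, move →, go to s2
s2 | ac_[a]abc   read a → write c, move →, go to s0
s0 | ac_c[a]bc   read a → write b, move →, go to s1
s1 | ac_cb[b]c   read b → write b, move ←, go to s2
s2 | ac_c[b]bc   read b → write _, move →, go to s1
s1 | ac_c_[b]c   read b → write b, move ←, go to s2
s2 | ac_c[_]bc   read _ → write a, move →, go to s1
s1 | ac_ca[b]c   read b → write b, move ←, go to s2
s2 | ac_c[a]bc   read a → write c, move →, go to s0
s0 | ac_cc[b]c   read b → write _, move →, go to s2
s2 | ac_cc_[c]   read c → write a, move ←, go to s0
s0 | ac_cc[_]a   read _ → write a, move ←, go to sH
sH | ac_c[c]aa
M halts after 18 transitions.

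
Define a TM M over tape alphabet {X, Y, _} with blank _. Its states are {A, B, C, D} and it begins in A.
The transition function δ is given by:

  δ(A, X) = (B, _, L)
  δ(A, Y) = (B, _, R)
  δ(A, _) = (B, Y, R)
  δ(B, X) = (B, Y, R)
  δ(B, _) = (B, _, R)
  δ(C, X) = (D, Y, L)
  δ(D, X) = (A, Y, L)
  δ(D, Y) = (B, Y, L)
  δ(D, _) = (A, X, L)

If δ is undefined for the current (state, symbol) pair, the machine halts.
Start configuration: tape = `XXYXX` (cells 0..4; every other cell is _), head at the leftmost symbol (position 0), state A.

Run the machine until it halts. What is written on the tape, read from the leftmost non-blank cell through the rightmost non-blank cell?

A | _[X]XYXX   read X → write _, move L, go to B
B | [_]_XYXX   read _ → write _, move R, go to B
B | _[_]XYXX   read _ → write _, move R, go to B
B | __[X]YXX   read X → write Y, move R, go to B
B | __Y[Y]XX
The non-blank tape span at halt is YYXX.

YYXX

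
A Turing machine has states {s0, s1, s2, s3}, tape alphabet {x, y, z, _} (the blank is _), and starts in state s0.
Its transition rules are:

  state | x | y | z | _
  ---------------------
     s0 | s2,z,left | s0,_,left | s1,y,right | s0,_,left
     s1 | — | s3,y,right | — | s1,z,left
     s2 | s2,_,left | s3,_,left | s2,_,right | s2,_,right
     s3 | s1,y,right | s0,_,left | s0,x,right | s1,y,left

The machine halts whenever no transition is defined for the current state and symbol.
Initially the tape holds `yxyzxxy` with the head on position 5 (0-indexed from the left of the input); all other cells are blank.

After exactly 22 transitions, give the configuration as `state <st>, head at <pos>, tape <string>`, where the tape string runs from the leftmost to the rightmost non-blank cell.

s0 | yxyzx[x]y   read x → write z, move left, go to s2
s2 | yxyz[x]zy   read x → write _, move left, go to s2
s2 | yxy[z]_zy   read z → write _, move right, go to s2
s2 | yxy_[_]zy   read _ → write _, move right, go to s2
s2 | yxy__[z]y   read z → write _, move right, go to s2
s2 | yxy___[y]   read y → write _, move left, go to s3
s3 | yxy__[_]_   read _ → write y, move left, go to s1
s1 | yxy_[_]y_   read _ → write z, move left, go to s1
s1 | yxy[_]zy_   read _ → write z, move left, go to s1
s1 | yx[y]zzy_   read y → write y, move right, go to s3
s3 | yxy[z]zy_   read z → write x, move right, go to s0
s0 | yxyx[z]y_   read z → write y, move right, go to s1
s1 | yxyxy[y]_   read y → write y, move right, go to s3
s3 | yxyxyy[_]   read _ → write y, move left, go to s1
s1 | yxyxy[y]y   read y → write y, move right, go to s3
s3 | yxyxyy[y]   read y → write _, move left, go to s0
s0 | yxyxy[y]_   read y → write _, move left, go to s0
s0 | yxyx[y]__   read y → write _, move left, go to s0
s0 | yxy[x]___   read x → write z, move left, go to s2
s2 | yx[y]z___   read y → write _, move left, go to s3
s3 | y[x]_z___   read x → write y, move right, go to s1
s1 | yy[_]z___   read _ → write z, move left, go to s1
s1 | y[y]zz___
After 22 steps: state s1, head at 1, tape yyzz.

state s1, head at 1, tape yyzz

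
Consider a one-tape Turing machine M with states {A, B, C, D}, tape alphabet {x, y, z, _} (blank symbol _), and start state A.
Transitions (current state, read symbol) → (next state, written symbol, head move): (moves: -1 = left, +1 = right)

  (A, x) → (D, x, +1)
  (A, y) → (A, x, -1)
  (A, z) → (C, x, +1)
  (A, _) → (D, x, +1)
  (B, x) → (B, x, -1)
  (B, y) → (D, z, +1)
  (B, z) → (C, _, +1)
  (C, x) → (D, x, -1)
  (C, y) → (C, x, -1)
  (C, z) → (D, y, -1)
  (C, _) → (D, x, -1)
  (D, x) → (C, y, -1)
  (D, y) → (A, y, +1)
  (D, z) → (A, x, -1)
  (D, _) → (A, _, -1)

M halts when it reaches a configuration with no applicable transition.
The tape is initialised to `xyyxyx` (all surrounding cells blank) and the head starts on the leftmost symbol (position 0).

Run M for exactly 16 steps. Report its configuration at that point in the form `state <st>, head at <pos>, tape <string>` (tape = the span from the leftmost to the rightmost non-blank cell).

state A, head at -2, tape x_xyxxyx

state=A head=0 tape=__[x]yyxyx   (A,x)→(D,x,+1)
state=D head=1 tape=__x[y]yxyx   (D,y)→(A,y,+1)
state=A head=2 tape=__xy[y]xyx   (A,y)→(A,x,-1)
state=A head=1 tape=__x[y]xxyx   (A,y)→(A,x,-1)
state=A head=0 tape=__[x]xxxyx   (A,x)→(D,x,+1)
state=D head=1 tape=__x[x]xxyx   (D,x)→(C,y,-1)
state=C head=0 tape=__[x]yxxyx   (C,x)→(D,x,-1)
state=D head=-1 tape=_[_]xyxxyx   (D,_)→(A,_,-1)
state=A head=-2 tape=[_]_xyxxyx   (A,_)→(D,x,+1)
state=D head=-1 tape=x[_]xyxxyx   (D,_)→(A,_,-1)
state=A head=-2 tape=[x]_xyxxyx   (A,x)→(D,x,+1)
state=D head=-1 tape=x[_]xyxxyx   (D,_)→(A,_,-1)
state=A head=-2 tape=[x]_xyxxyx   (A,x)→(D,x,+1)
state=D head=-1 tape=x[_]xyxxyx   (D,_)→(A,_,-1)
state=A head=-2 tape=[x]_xyxxyx   (A,x)→(D,x,+1)
state=D head=-1 tape=x[_]xyxxyx   (D,_)→(A,_,-1)
state=A head=-2 tape=[x]_xyxxyx
After 16 steps: state A, head at -2, tape x_xyxxyx.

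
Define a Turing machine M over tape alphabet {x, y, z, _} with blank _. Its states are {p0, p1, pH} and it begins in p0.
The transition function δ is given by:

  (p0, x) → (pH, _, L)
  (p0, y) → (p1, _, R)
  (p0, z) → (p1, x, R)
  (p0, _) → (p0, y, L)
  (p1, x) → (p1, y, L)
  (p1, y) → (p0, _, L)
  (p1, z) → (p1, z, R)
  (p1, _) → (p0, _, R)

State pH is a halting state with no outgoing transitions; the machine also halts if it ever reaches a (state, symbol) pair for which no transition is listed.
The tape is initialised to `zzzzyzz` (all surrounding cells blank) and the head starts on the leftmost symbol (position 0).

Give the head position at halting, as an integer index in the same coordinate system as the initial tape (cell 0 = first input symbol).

5

p0 | [z]zzzyzz__   read z → write x, move R, go to p1
p1 | x[z]zzyzz__   read z → write z, move R, go to p1
p1 | xz[z]zyzz__   read z → write z, move R, go to p1
p1 | xzz[z]yzz__   read z → write z, move R, go to p1
p1 | xzzz[y]zz__   read y → write _, move L, go to p0
p0 | xzz[z]_zz__   read z → write x, move R, go to p1
p1 | xzzx[_]zz__   read _ → write _, move R, go to p0
p0 | xzzx_[z]z__   read z → write x, move R, go to p1
p1 | xzzx_x[z]__   read z → write z, move R, go to p1
p1 | xzzx_xz[_]_   read _ → write _, move R, go to p0
p0 | xzzx_xz_[_]   read _ → write y, move L, go to p0
p0 | xzzx_xz[_]y   read _ → write y, move L, go to p0
p0 | xzzx_x[z]yy   read z → write x, move R, go to p1
p1 | xzzx_xx[y]y   read y → write _, move L, go to p0
p0 | xzzx_x[x]_y   read x → write _, move L, go to pH
pH | xzzx_[x]__y
At halt the head is at cell 5.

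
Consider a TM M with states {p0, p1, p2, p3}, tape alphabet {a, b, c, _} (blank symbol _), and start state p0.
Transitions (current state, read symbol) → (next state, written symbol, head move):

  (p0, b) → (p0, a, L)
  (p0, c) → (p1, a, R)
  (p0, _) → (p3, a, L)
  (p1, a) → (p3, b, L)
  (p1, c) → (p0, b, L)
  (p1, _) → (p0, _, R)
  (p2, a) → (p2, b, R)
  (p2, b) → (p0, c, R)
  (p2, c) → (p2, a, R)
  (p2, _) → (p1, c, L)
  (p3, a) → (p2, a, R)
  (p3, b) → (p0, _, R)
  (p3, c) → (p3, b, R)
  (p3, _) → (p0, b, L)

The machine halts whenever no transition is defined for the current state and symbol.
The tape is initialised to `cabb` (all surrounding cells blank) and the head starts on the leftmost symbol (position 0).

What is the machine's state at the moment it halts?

p0

state=p0 head=0 tape=[c]abb___   (p0,c)→(p1,a,R)
state=p1 head=1 tape=a[a]bb___   (p1,a)→(p3,b,L)
state=p3 head=0 tape=[a]bbb___   (p3,a)→(p2,a,R)
state=p2 head=1 tape=a[b]bb___   (p2,b)→(p0,c,R)
state=p0 head=2 tape=ac[b]b___   (p0,b)→(p0,a,L)
state=p0 head=1 tape=a[c]ab___   (p0,c)→(p1,a,R)
state=p1 head=2 tape=aa[a]b___   (p1,a)→(p3,b,L)
state=p3 head=1 tape=a[a]bb___   (p3,a)→(p2,a,R)
state=p2 head=2 tape=aa[b]b___   (p2,b)→(p0,c,R)
state=p0 head=3 tape=aac[b]___   (p0,b)→(p0,a,L)
state=p0 head=2 tape=aa[c]a___   (p0,c)→(p1,a,R)
state=p1 head=3 tape=aaa[a]___   (p1,a)→(p3,b,L)
state=p3 head=2 tape=aa[a]b___   (p3,a)→(p2,a,R)
state=p2 head=3 tape=aaa[b]___   (p2,b)→(p0,c,R)
state=p0 head=4 tape=aaac[_]__   (p0,_)→(p3,a,L)
state=p3 head=3 tape=aaa[c]a__   (p3,c)→(p3,b,R)
state=p3 head=4 tape=aaab[a]__   (p3,a)→(p2,a,R)
state=p2 head=5 tape=aaaba[_]_   (p2,_)→(p1,c,L)
state=p1 head=4 tape=aaab[a]c_   (p1,a)→(p3,b,L)
state=p3 head=3 tape=aaa[b]bc_   (p3,b)→(p0,_,R)
state=p0 head=4 tape=aaa_[b]c_   (p0,b)→(p0,a,L)
state=p0 head=3 tape=aaa[_]ac_   (p0,_)→(p3,a,L)
state=p3 head=2 tape=aa[a]aac_   (p3,a)→(p2,a,R)
state=p2 head=3 tape=aaa[a]ac_   (p2,a)→(p2,b,R)
state=p2 head=4 tape=aaab[a]c_   (p2,a)→(p2,b,R)
state=p2 head=5 tape=aaabb[c]_   (p2,c)→(p2,a,R)
state=p2 head=6 tape=aaabba[_]   (p2,_)→(p1,c,L)
state=p1 head=5 tape=aaabb[a]c   (p1,a)→(p3,b,L)
state=p3 head=4 tape=aaab[b]bc   (p3,b)→(p0,_,R)
state=p0 head=5 tape=aaab_[b]c   (p0,b)→(p0,a,L)
state=p0 head=4 tape=aaab[_]ac   (p0,_)→(p3,a,L)
state=p3 head=3 tape=aaa[b]aac   (p3,b)→(p0,_,R)
state=p0 head=4 tape=aaa_[a]ac
No transition is defined for (p0, a); M halts in state p0.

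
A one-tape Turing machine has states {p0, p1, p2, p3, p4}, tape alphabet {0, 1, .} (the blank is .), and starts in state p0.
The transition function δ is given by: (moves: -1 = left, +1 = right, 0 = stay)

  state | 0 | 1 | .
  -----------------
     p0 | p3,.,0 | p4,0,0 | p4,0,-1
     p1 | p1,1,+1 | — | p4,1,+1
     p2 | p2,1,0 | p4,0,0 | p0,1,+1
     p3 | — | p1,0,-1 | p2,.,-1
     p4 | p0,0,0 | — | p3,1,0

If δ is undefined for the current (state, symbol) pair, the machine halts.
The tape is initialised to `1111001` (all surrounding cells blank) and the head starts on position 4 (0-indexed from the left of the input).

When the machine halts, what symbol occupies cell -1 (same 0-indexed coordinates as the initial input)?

1

p0 | .1111[0]01   read 0 → write ., move 0, go to p3
p3 | .1111[.]01   read . → write ., move -1, go to p2
p2 | .111[1].01   read 1 → write 0, move 0, go to p4
p4 | .111[0].01   read 0 → write 0, move 0, go to p0
p0 | .111[0].01   read 0 → write ., move 0, go to p3
p3 | .111[.].01   read . → write ., move -1, go to p2
p2 | .11[1]..01   read 1 → write 0, move 0, go to p4
p4 | .11[0]..01   read 0 → write 0, move 0, go to p0
p0 | .11[0]..01   read 0 → write ., move 0, go to p3
p3 | .11[.]..01   read . → write ., move -1, go to p2
p2 | .1[1]...01   read 1 → write 0, move 0, go to p4
p4 | .1[0]...01   read 0 → write 0, move 0, go to p0
p0 | .1[0]...01   read 0 → write ., move 0, go to p3
p3 | .1[.]...01   read . → write ., move -1, go to p2
p2 | .[1]....01   read 1 → write 0, move 0, go to p4
p4 | .[0]....01   read 0 → write 0, move 0, go to p0
p0 | .[0]....01   read 0 → write ., move 0, go to p3
p3 | .[.]....01   read . → write ., move -1, go to p2
p2 | [.].....01   read . → write 1, move +1, go to p0
p0 | 1[.]....01   read . → write 0, move -1, go to p4
p4 | [1]0....01
Cell -1 holds 1 when M halts.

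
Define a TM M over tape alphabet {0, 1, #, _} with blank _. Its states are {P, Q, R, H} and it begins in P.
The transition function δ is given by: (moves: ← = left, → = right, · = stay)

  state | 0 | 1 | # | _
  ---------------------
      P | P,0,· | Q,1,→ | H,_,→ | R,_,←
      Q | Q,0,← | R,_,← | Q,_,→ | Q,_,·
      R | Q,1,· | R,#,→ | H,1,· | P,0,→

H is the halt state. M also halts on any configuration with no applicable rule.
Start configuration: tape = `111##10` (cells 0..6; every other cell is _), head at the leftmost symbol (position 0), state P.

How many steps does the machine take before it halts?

P | [1]11##10   read 1 → write 1, move →, go to Q
Q | 1[1]1##10   read 1 → write _, move ←, go to R
R | [1]_1##10   read 1 → write #, move →, go to R
R | #[_]1##10   read _ → write 0, move →, go to P
P | #0[1]##10   read 1 → write 1, move →, go to Q
Q | #01[#]#10   read # → write _, move →, go to Q
Q | #01_[#]10   read # → write _, move →, go to Q
Q | #01__[1]0   read 1 → write _, move ←, go to R
R | #01_[_]_0   read _ → write 0, move →, go to P
P | #01_0[_]0   read _ → write _, move ←, go to R
R | #01_[0]_0   read 0 → write 1, move ·, go to Q
Q | #01_[1]_0   read 1 → write _, move ←, go to R
R | #01[_]__0   read _ → write 0, move →, go to P
P | #010[_]_0   read _ → write _, move ←, go to R
R | #01[0]__0   read 0 → write 1, move ·, go to Q
Q | #01[1]__0   read 1 → write _, move ←, go to R
R | #0[1]___0   read 1 → write #, move →, go to R
R | #0#[_]__0   read _ → write 0, move →, go to P
P | #0#0[_]_0   read _ → write _, move ←, go to R
R | #0#[0]__0   read 0 → write 1, move ·, go to Q
Q | #0#[1]__0   read 1 → write _, move ←, go to R
R | #0[#]___0   read # → write 1, move ·, go to H
H | #0[1]___0
M halts after 22 transitions.

22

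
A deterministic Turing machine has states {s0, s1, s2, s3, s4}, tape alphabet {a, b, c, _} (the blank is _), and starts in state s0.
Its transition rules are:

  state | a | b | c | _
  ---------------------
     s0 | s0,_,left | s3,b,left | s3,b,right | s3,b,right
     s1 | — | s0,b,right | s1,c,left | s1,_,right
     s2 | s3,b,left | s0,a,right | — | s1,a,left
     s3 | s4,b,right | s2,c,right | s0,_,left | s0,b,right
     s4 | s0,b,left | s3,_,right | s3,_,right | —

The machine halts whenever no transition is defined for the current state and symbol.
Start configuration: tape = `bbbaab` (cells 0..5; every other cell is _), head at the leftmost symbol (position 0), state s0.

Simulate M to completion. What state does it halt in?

s0 | _[b]bbaab__   read b → write b, move left, go to s3
s3 | [_]bbbaab__   read _ → write b, move right, go to s0
s0 | b[b]bbaab__   read b → write b, move left, go to s3
s3 | [b]bbbaab__   read b → write c, move right, go to s2
s2 | c[b]bbaab__   read b → write a, move right, go to s0
s0 | ca[b]baab__   read b → write b, move left, go to s3
s3 | c[a]bbaab__   read a → write b, move right, go to s4
s4 | cb[b]baab__   read b → write _, move right, go to s3
s3 | cb_[b]aab__   read b → write c, move right, go to s2
s2 | cb_c[a]ab__   read a → write b, move left, go to s3
s3 | cb_[c]bab__   read c → write _, move left, go to s0
s0 | cb[_]_bab__   read _ → write b, move right, go to s3
s3 | cbb[_]bab__   read _ → write b, move right, go to s0
s0 | cbbb[b]ab__   read b → write b, move left, go to s3
s3 | cbb[b]bab__   read b → write c, move right, go to s2
s2 | cbbc[b]ab__   read b → write a, move right, go to s0
s0 | cbbca[a]b__   read a → write _, move left, go to s0
s0 | cbbc[a]_b__   read a → write _, move left, go to s0
s0 | cbb[c]__b__   read c → write b, move right, go to s3
s3 | cbbb[_]_b__   read _ → write b, move right, go to s0
s0 | cbbbb[_]b__   read _ → write b, move right, go to s3
s3 | cbbbbb[b]__   read b → write c, move right, go to s2
s2 | cbbbbbc[_]_   read _ → write a, move left, go to s1
s1 | cbbbbb[c]a_   read c → write c, move left, go to s1
s1 | cbbbb[b]ca_   read b → write b, move right, go to s0
s0 | cbbbbb[c]a_   read c → write b, move right, go to s3
s3 | cbbbbbb[a]_   read a → write b, move right, go to s4
s4 | cbbbbbbb[_]
No transition is defined for (s4, _); M halts in state s4.

s4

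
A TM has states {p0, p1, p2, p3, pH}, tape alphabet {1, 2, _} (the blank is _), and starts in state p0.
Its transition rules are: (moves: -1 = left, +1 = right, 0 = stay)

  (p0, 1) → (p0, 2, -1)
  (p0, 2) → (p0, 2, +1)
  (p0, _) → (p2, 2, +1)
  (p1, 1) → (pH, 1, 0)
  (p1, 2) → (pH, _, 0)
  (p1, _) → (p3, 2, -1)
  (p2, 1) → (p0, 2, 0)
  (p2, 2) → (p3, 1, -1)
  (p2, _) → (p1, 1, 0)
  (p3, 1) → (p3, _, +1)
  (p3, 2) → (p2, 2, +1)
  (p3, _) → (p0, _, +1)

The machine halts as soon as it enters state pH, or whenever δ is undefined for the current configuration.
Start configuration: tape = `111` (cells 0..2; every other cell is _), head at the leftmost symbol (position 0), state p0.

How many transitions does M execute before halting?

15

state=p0 head=0 tape=_[1]11__   (p0,1)→(p0,2,-1)
state=p0 head=-1 tape=[_]211__   (p0,_)→(p2,2,+1)
state=p2 head=0 tape=2[2]11__   (p2,2)→(p3,1,-1)
state=p3 head=-1 tape=[2]111__   (p3,2)→(p2,2,+1)
state=p2 head=0 tape=2[1]11__   (p2,1)→(p0,2,0)
state=p0 head=0 tape=2[2]11__   (p0,2)→(p0,2,+1)
state=p0 head=1 tape=22[1]1__   (p0,1)→(p0,2,-1)
state=p0 head=0 tape=2[2]21__   (p0,2)→(p0,2,+1)
state=p0 head=1 tape=22[2]1__   (p0,2)→(p0,2,+1)
state=p0 head=2 tape=222[1]__   (p0,1)→(p0,2,-1)
state=p0 head=1 tape=22[2]2__   (p0,2)→(p0,2,+1)
state=p0 head=2 tape=222[2]__   (p0,2)→(p0,2,+1)
state=p0 head=3 tape=2222[_]_   (p0,_)→(p2,2,+1)
state=p2 head=4 tape=22222[_]   (p2,_)→(p1,1,0)
state=p1 head=4 tape=22222[1]   (p1,1)→(pH,1,0)
state=pH head=4 tape=22222[1]
M halts after 15 transitions.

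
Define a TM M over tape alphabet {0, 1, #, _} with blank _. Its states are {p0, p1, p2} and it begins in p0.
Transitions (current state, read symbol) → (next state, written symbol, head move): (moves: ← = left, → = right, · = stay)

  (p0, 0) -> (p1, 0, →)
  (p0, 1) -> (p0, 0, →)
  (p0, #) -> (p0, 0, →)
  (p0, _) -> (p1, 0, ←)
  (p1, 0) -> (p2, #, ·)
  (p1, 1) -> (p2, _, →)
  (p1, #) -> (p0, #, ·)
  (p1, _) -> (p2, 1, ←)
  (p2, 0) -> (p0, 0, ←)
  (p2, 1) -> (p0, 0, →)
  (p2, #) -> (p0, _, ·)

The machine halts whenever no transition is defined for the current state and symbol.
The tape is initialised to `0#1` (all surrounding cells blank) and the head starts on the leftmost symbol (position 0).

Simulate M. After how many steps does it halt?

state=p0 head=0 tape=__[0]#1_   (p0,0)→(p1,0,→)
state=p1 head=1 tape=__0[#]1_   (p1,#)→(p0,#,·)
state=p0 head=1 tape=__0[#]1_   (p0,#)→(p0,0,→)
state=p0 head=2 tape=__00[1]_   (p0,1)→(p0,0,→)
state=p0 head=3 tape=__000[_]   (p0,_)→(p1,0,←)
state=p1 head=2 tape=__00[0]0   (p1,0)→(p2,#,·)
state=p2 head=2 tape=__00[#]0   (p2,#)→(p0,_,·)
state=p0 head=2 tape=__00[_]0   (p0,_)→(p1,0,←)
state=p1 head=1 tape=__0[0]00   (p1,0)→(p2,#,·)
state=p2 head=1 tape=__0[#]00   (p2,#)→(p0,_,·)
state=p0 head=1 tape=__0[_]00   (p0,_)→(p1,0,←)
state=p1 head=0 tape=__[0]000   (p1,0)→(p2,#,·)
state=p2 head=0 tape=__[#]000   (p2,#)→(p0,_,·)
state=p0 head=0 tape=__[_]000   (p0,_)→(p1,0,←)
state=p1 head=-1 tape=_[_]0000   (p1,_)→(p2,1,←)
state=p2 head=-2 tape=[_]10000
M halts after 15 transitions.

15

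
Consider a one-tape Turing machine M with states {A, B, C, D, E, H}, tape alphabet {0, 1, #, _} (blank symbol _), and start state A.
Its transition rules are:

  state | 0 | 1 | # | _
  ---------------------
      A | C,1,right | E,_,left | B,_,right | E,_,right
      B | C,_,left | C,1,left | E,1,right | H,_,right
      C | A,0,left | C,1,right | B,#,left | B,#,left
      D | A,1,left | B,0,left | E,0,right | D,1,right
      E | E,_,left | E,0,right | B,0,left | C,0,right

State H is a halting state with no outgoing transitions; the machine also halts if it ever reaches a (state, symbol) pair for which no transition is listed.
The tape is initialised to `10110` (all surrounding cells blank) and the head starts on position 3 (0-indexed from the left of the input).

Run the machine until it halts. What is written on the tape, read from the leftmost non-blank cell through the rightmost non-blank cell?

#_#_#_0

state=A head=3 tape=___101[1]0   (A,1)→(E,_,left)
state=E head=2 tape=___10[1]_0   (E,1)→(E,0,right)
state=E head=3 tape=___100[_]0   (E,_)→(C,0,right)
state=C head=4 tape=___1000[0]   (C,0)→(A,0,left)
state=A head=3 tape=___100[0]0   (A,0)→(C,1,right)
state=C head=4 tape=___1001[0]   (C,0)→(A,0,left)
state=A head=3 tape=___100[1]0   (A,1)→(E,_,left)
state=E head=2 tape=___10[0]_0   (E,0)→(E,_,left)
state=E head=1 tape=___1[0]__0   (E,0)→(E,_,left)
state=E head=0 tape=___[1]___0   (E,1)→(E,0,right)
state=E head=1 tape=___0[_]__0   (E,_)→(C,0,right)
state=C head=2 tape=___00[_]_0   (C,_)→(B,#,left)
state=B head=1 tape=___0[0]#_0   (B,0)→(C,_,left)
state=C head=0 tape=___[0]_#_0   (C,0)→(A,0,left)
state=A head=-1 tape=__[_]0_#_0   (A,_)→(E,_,right)
state=E head=0 tape=___[0]_#_0   (E,0)→(E,_,left)
state=E head=-1 tape=__[_]__#_0   (E,_)→(C,0,right)
state=C head=0 tape=__0[_]_#_0   (C,_)→(B,#,left)
state=B head=-1 tape=__[0]#_#_0   (B,0)→(C,_,left)
state=C head=-2 tape=_[_]_#_#_0   (C,_)→(B,#,left)
state=B head=-3 tape=[_]#_#_#_0   (B,_)→(H,_,right)
state=H head=-2 tape=_[#]_#_#_0
The non-blank tape span at halt is #_#_#_0.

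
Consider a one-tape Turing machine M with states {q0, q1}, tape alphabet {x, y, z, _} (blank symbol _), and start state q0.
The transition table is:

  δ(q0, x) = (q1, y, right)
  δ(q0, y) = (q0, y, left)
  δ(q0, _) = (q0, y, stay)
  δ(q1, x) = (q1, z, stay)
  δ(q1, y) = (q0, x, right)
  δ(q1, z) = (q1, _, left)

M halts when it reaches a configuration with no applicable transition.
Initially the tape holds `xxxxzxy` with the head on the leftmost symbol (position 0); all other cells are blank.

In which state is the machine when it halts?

q0

state=q0 head=0 tape=[x]xxxzxy   (q0,x)→(q1,y,right)
state=q1 head=1 tape=y[x]xxzxy   (q1,x)→(q1,z,stay)
state=q1 head=1 tape=y[z]xxzxy   (q1,z)→(q1,_,left)
state=q1 head=0 tape=[y]_xxzxy   (q1,y)→(q0,x,right)
state=q0 head=1 tape=x[_]xxzxy   (q0,_)→(q0,y,stay)
state=q0 head=1 tape=x[y]xxzxy   (q0,y)→(q0,y,left)
state=q0 head=0 tape=[x]yxxzxy   (q0,x)→(q1,y,right)
state=q1 head=1 tape=y[y]xxzxy   (q1,y)→(q0,x,right)
state=q0 head=2 tape=yx[x]xzxy   (q0,x)→(q1,y,right)
state=q1 head=3 tape=yxy[x]zxy   (q1,x)→(q1,z,stay)
state=q1 head=3 tape=yxy[z]zxy   (q1,z)→(q1,_,left)
state=q1 head=2 tape=yx[y]_zxy   (q1,y)→(q0,x,right)
state=q0 head=3 tape=yxx[_]zxy   (q0,_)→(q0,y,stay)
state=q0 head=3 tape=yxx[y]zxy   (q0,y)→(q0,y,left)
state=q0 head=2 tape=yx[x]yzxy   (q0,x)→(q1,y,right)
state=q1 head=3 tape=yxy[y]zxy   (q1,y)→(q0,x,right)
state=q0 head=4 tape=yxyx[z]xy
No transition is defined for (q0, z); M halts in state q0.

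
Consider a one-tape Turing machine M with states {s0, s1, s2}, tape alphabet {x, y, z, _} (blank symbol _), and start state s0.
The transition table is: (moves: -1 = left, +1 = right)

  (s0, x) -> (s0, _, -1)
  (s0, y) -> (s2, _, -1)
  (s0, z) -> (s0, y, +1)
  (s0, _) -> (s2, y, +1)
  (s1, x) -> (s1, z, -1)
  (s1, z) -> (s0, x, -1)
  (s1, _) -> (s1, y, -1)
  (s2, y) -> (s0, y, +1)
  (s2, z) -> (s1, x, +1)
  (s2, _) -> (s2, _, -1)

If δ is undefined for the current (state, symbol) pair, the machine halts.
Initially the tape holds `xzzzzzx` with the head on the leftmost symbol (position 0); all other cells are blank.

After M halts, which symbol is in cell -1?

y

state=s0 head=0 tape=_[x]zzzzzx   (s0,x)→(s0,_,-1)
state=s0 head=-1 tape=[_]_zzzzzx   (s0,_)→(s2,y,+1)
state=s2 head=0 tape=y[_]zzzzzx   (s2,_)→(s2,_,-1)
state=s2 head=-1 tape=[y]_zzzzzx   (s2,y)→(s0,y,+1)
state=s0 head=0 tape=y[_]zzzzzx   (s0,_)→(s2,y,+1)
state=s2 head=1 tape=yy[z]zzzzx   (s2,z)→(s1,x,+1)
state=s1 head=2 tape=yyx[z]zzzx   (s1,z)→(s0,x,-1)
state=s0 head=1 tape=yy[x]xzzzx   (s0,x)→(s0,_,-1)
state=s0 head=0 tape=y[y]_xzzzx   (s0,y)→(s2,_,-1)
state=s2 head=-1 tape=[y]__xzzzx   (s2,y)→(s0,y,+1)
state=s0 head=0 tape=y[_]_xzzzx   (s0,_)→(s2,y,+1)
state=s2 head=1 tape=yy[_]xzzzx   (s2,_)→(s2,_,-1)
state=s2 head=0 tape=y[y]_xzzzx   (s2,y)→(s0,y,+1)
state=s0 head=1 tape=yy[_]xzzzx   (s0,_)→(s2,y,+1)
state=s2 head=2 tape=yyy[x]zzzx
Cell -1 holds y when M halts.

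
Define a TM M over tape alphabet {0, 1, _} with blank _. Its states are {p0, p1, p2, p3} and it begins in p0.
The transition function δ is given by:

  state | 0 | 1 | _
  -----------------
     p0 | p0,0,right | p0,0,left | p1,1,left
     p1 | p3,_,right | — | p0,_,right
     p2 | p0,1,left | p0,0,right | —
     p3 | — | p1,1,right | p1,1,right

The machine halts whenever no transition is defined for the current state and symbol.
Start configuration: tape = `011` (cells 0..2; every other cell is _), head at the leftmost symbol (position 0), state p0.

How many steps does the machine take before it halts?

p0 | [0]11___   read 0 → write 0, move right, go to p0
p0 | 0[1]1___   read 1 → write 0, move left, go to p0
p0 | [0]01___   read 0 → write 0, move right, go to p0
p0 | 0[0]1___   read 0 → write 0, move right, go to p0
p0 | 00[1]___   read 1 → write 0, move left, go to p0
p0 | 0[0]0___   read 0 → write 0, move right, go to p0
p0 | 00[0]___   read 0 → write 0, move right, go to p0
p0 | 000[_]__   read _ → write 1, move left, go to p1
p1 | 00[0]1__   read 0 → write _, move right, go to p3
p3 | 00_[1]__   read 1 → write 1, move right, go to p1
p1 | 00_1[_]_   read _ → write _, move right, go to p0
p0 | 00_1_[_]   read _ → write 1, move left, go to p1
p1 | 00_1[_]1   read _ → write _, move right, go to p0
p0 | 00_1_[1]   read 1 → write 0, move left, go to p0
p0 | 00_1[_]0   read _ → write 1, move left, go to p1
p1 | 00_[1]10
M halts after 15 transitions.

15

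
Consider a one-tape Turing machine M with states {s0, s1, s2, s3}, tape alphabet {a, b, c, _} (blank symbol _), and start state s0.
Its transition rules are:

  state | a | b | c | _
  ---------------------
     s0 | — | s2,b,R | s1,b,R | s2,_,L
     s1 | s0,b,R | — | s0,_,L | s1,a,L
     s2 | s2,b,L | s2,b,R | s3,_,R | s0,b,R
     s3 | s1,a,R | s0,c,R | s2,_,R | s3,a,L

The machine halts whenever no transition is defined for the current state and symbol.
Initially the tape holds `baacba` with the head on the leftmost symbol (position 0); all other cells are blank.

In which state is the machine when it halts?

state=s0 head=0 tape=[b]aacba   (s0,b)→(s2,b,R)
state=s2 head=1 tape=b[a]acba   (s2,a)→(s2,b,L)
state=s2 head=0 tape=[b]bacba   (s2,b)→(s2,b,R)
state=s2 head=1 tape=b[b]acba   (s2,b)→(s2,b,R)
state=s2 head=2 tape=bb[a]cba   (s2,a)→(s2,b,L)
state=s2 head=1 tape=b[b]bcba   (s2,b)→(s2,b,R)
state=s2 head=2 tape=bb[b]cba   (s2,b)→(s2,b,R)
state=s2 head=3 tape=bbb[c]ba   (s2,c)→(s3,_,R)
state=s3 head=4 tape=bbb_[b]a   (s3,b)→(s0,c,R)
state=s0 head=5 tape=bbb_c[a]
No transition is defined for (s0, a); M halts in state s0.

s0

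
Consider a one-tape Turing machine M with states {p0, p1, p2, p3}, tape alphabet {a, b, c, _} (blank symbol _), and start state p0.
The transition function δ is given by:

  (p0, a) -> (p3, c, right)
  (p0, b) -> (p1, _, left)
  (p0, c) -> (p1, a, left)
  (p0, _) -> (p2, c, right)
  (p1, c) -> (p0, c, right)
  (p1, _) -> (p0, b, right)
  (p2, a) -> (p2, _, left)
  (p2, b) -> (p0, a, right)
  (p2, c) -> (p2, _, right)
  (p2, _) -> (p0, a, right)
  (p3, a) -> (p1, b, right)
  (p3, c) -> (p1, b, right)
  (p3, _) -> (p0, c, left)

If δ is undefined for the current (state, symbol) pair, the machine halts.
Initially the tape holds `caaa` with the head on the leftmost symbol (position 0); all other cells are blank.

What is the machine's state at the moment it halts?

p0 | _[c]aaa   read c → write a, move left, go to p1
p1 | [_]aaaa   read _ → write b, move right, go to p0
p0 | b[a]aaa   read a → write c, move right, go to p3
p3 | bc[a]aa   read a → write b, move right, go to p1
p1 | bcb[a]a
No transition is defined for (p1, a); M halts in state p1.

p1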